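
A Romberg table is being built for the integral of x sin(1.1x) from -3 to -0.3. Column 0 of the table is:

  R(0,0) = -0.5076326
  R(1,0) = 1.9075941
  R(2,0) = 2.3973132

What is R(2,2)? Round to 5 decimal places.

2.55041

R(1,1) = 1.9075941 + (1.9075941 − (-0.5076326))/3 = 2.7126697
R(2,1) = 2.3973132 + (2.3973132 − 1.9075941)/3 = 2.5605529
R(2,2) = 2.5605529 + (2.5605529 − 2.7126697)/15 = 2.5504118
(Column j=1 coincides with Simpson's rule on the same nodes.)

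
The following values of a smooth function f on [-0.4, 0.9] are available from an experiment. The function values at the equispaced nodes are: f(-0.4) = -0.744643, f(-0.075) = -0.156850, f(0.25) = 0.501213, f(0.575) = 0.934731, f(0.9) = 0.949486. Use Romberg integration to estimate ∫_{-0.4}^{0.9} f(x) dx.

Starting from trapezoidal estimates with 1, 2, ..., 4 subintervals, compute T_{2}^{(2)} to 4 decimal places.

T_{0}^{(0)} (trapezoid, 1 panel, h=1.3000): 0.133148
T_{1}^{(0)} (trapezoid, 2 panels, h=0.6500): 0.392362
T_{2}^{(0)} (trapezoid, 4 panels, h=0.3250): 0.448993
T_{1}^{(1)} = 0.392362 + (0.392362 − 0.133148)/3 = 0.478767
T_{2}^{(1)} = 0.448993 + (0.448993 − 0.392362)/3 = 0.467870
T_{2}^{(2)} = 0.467870 + (0.467870 − 0.478767)/15 = 0.467144

0.4671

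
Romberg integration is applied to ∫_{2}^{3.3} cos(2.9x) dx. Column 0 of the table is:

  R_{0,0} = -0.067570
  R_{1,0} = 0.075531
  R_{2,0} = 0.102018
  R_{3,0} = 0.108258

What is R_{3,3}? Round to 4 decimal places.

0.1103

R_{1,1} = (4·0.075531 − (-0.067570)) / 3 = 0.123231
R_{2,1} = 0.102018 + (0.102018 − 0.075531)/3 = 0.110847
R_{3,1} = 0.108258 + (0.108258 − 0.102018)/3 = 0.110338
R_{2,2} = 0.110847 + (0.110847 − 0.123231)/15 = 0.110021
R_{3,2} = (16·0.110338 − 0.110847) / 15 = 0.110304
R_{3,3} = 0.110304 + (0.110304 − 0.110021)/63 = 0.110308
(Column j=1 coincides with Simpson's rule on the same nodes.)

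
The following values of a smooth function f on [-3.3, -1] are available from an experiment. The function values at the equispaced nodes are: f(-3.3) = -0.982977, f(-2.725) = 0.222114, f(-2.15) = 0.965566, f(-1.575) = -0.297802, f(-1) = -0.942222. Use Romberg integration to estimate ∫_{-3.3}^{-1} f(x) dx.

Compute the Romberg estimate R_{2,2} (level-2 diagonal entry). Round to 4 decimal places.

R_{0,0} (trapezoid, 1 panel, h=2.3000): -2.213979
R_{1,0} (trapezoid, 2 panels, h=1.1500): 0.003411
R_{2,0} (trapezoid, 4 panels, h=0.5750): -0.041815
R_{1,1} = 0.003411 + (0.003411 − (-2.213979))/3 = 0.742541
R_{2,1} = -0.041815 + (-0.041815 − 0.003411)/3 = -0.056890
R_{2,2} = -0.056890 + (-0.056890 − 0.742541)/15 = -0.110185

-0.1102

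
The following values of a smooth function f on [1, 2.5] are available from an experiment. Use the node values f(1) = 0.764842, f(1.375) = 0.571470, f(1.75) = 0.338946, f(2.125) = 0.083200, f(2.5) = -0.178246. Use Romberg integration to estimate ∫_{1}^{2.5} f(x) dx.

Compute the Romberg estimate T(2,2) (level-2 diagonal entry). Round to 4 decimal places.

0.4854

T(0,0) (trapezoid, 1 panel, h=1.5000): 0.439947
T(1,0) (trapezoid, 2 panels, h=0.7500): 0.474183
T(2,0) (trapezoid, 4 panels, h=0.3750): 0.482593
T(1,1) = 0.474183 + (0.474183 − 0.439947)/3 = 0.485595
T(2,1) = 0.482593 + (0.482593 − 0.474183)/3 = 0.485396
T(2,2) = 0.485396 + (0.485396 − 0.485595)/15 = 0.485383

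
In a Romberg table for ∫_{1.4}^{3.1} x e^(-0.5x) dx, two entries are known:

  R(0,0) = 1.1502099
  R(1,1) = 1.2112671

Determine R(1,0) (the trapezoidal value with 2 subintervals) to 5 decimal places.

From R(1,1) = (4·R(1,0) − R(0,0))/3, solve for R(1,0):
4·R(1,0) = 3·1.2112671 + 1.1502099 = 4.7840112
R(1,0) = 1.1960028

1.19600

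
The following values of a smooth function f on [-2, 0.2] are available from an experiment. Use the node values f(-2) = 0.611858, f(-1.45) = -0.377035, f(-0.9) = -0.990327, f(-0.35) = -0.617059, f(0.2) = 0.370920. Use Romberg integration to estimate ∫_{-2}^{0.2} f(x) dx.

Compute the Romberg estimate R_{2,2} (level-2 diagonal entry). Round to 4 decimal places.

R_{0,0} (trapezoid, 1 panel, h=2.2000): 1.081056
R_{1,0} (trapezoid, 2 panels, h=1.1000): -0.548832
R_{2,0} (trapezoid, 4 panels, h=0.5500): -0.821168
R_{1,1} = -0.548832 + (-0.548832 − 1.081056)/3 = -1.092128
R_{2,1} = -0.821168 + (-0.821168 − (-0.548832))/3 = -0.911947
R_{2,2} = -0.911947 + (-0.911947 − (-1.092128))/15 = -0.899935

-0.8999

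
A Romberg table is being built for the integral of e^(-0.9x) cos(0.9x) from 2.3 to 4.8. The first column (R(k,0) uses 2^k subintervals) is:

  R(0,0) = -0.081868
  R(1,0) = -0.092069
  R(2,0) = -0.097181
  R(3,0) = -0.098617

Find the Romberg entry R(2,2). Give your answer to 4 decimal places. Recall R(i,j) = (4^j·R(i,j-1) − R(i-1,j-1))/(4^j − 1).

R(1,1) = -0.092069 + (-0.092069 − (-0.081868))/3 = -0.095469
R(2,1) = (4·(-0.097181) − (-0.092069)) / 3 = -0.098885
R(2,2) = -0.098885 + (-0.098885 − (-0.095469))/15 = -0.099113
(Column j=1 coincides with Simpson's rule on the same nodes.)

-0.0991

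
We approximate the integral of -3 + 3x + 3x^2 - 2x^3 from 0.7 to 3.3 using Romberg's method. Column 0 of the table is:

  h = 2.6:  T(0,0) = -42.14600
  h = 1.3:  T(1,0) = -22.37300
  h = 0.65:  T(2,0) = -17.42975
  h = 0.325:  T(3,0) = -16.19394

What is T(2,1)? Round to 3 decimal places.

Richardson extrapolation on the trapezoidal column (denominator 4−1=3):
T(2,1) = -17.42975 + (-17.42975 − (-22.37300))/3 = -15.78200

-15.782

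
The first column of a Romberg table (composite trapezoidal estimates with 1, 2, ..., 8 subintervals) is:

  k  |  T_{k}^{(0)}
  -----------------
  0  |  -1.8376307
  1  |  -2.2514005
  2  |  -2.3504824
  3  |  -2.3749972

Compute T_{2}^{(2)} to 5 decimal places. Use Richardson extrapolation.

-2.38312

Richardson extrapolation on the trapezoidal column (denominator 4−1=3):
T_{1}^{(1)} = -2.2514005 + (-2.2514005 − (-1.8376307))/3 = -2.3893238
T_{2}^{(1)} = -2.3504824 + (-2.3504824 − (-2.2514005))/3 = -2.3835097
T_{2}^{(2)} = (16·(-2.3835097) − (-2.3893238)) / 15 = -2.3831221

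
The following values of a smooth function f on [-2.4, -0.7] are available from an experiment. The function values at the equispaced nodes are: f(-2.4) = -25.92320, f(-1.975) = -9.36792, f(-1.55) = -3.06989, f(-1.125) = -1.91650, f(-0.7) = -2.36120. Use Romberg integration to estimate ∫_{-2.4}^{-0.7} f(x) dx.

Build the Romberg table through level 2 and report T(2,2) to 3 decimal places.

-11.256

T(0,0) (trapezoid, 1 panel, h=1.7000): -24.04174
T(1,0) (trapezoid, 2 panels, h=0.8500): -14.63028
T(2,0) (trapezoid, 4 panels, h=0.4250): -12.11102
T(1,1) = -14.63028 + (-14.63028 − (-24.04174))/3 = -11.49313
T(2,1) = -12.11102 + (-12.11102 − (-14.63028))/3 = -11.27127
T(2,2) = -11.27127 + (-11.27127 − (-11.49313))/15 = -11.25648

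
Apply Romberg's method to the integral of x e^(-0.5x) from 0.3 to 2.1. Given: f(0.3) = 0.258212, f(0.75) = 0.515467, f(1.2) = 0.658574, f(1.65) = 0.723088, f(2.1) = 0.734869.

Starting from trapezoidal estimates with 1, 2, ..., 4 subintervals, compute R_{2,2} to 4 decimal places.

1.0898

R_{0,0} (trapezoid, 1 panel, h=1.8000): 0.893773
R_{1,0} (trapezoid, 2 panels, h=0.9000): 1.039603
R_{2,0} (trapezoid, 4 panels, h=0.4500): 1.077151
R_{1,1} = 1.039603 + (1.039603 − 0.893773)/3 = 1.088213
R_{2,1} = 1.077151 + (1.077151 − 1.039603)/3 = 1.089667
R_{2,2} = 1.089667 + (1.089667 − 1.088213)/15 = 1.089764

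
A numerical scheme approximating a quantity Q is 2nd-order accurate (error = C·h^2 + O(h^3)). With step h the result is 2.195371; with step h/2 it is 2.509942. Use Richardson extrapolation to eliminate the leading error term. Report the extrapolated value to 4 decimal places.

Extrapolated value = (4·A(h/2) − A(h)) / (4 − 1)
= (4·2.509942 − 2.195371) / 3
= 7.844397 / 3 = 2.614799

2.6148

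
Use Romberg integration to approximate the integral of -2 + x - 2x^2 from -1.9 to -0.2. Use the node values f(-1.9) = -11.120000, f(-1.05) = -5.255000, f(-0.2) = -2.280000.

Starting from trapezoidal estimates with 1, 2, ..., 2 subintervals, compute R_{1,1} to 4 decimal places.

R_{0,0} (trapezoid, 1 panel, h=1.7000): -11.390000
R_{1,0} (trapezoid, 2 panels, h=0.8500): -10.161750
R_{1,1} = -10.161750 + (-10.161750 − (-11.390000))/3 = -9.752333

-9.7523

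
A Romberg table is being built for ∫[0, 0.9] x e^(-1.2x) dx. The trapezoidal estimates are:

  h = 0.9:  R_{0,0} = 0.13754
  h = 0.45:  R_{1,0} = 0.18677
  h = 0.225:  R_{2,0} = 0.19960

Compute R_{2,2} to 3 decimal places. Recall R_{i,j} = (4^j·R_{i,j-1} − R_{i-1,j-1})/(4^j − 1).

0.204

Richardson extrapolation on the trapezoidal column (denominator 4−1=3):
R_{1,1} = (4·0.18677 − 0.13754) / 3 = 0.20318
R_{2,1} = (4·0.19960 − 0.18677) / 3 = 0.20388
R_{2,2} = 0.20388 + (0.20388 − 0.20318)/15 = 0.20393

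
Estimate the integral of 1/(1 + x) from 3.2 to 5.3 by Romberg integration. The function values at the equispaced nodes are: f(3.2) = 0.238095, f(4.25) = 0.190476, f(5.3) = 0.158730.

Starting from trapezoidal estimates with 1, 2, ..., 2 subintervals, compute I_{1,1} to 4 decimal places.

0.4056

I_{0,0} (trapezoid, 1 panel, h=2.1000): 0.416666
I_{1,0} (trapezoid, 2 panels, h=1.0500): 0.408333
I_{1,1} = 0.408333 + (0.408333 − 0.416666)/3 = 0.405555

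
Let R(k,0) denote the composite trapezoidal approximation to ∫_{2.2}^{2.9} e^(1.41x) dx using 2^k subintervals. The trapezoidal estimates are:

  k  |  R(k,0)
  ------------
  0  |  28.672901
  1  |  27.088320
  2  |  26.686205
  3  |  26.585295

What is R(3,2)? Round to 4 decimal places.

Richardson extrapolation on the trapezoidal column (denominator 4−1=3):
R(2,1) = 26.686205 + (26.686205 − 27.088320)/3 = 26.552167
R(3,1) = (4·26.585295 − 26.686205) / 3 = 26.551658
R(3,2) = (16·26.551658 − 26.552167) / 15 = 26.551624

26.5516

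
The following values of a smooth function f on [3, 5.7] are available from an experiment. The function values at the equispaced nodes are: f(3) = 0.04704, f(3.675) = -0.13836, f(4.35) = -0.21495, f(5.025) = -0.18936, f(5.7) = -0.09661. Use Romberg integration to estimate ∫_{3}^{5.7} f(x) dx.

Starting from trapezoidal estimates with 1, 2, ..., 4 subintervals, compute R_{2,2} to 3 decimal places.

-0.402

R_{0,0} (trapezoid, 1 panel, h=2.7000): -0.06692
R_{1,0} (trapezoid, 2 panels, h=1.3500): -0.32364
R_{2,0} (trapezoid, 4 panels, h=0.6750): -0.38303
R_{1,1} = -0.32364 + (-0.32364 − (-0.06692))/3 = -0.40921
R_{2,1} = -0.38303 + (-0.38303 − (-0.32364))/3 = -0.40283
R_{2,2} = -0.40283 + (-0.40283 − (-0.40921))/15 = -0.40240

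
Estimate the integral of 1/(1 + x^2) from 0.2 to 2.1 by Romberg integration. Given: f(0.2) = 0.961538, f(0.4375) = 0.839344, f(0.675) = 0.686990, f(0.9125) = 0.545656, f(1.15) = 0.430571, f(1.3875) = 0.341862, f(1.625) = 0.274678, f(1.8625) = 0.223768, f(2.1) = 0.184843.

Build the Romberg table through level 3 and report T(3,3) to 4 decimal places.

T(0,0) (trapezoid, 1 panel, h=1.9000): 1.089062
T(1,0) (trapezoid, 2 panels, h=0.9500): 0.953573
T(2,0) (trapezoid, 4 panels, h=0.4750): 0.933579
T(3,0) (trapezoid, 8 panels, h=0.2375): 0.930064
T(1,1) = 0.953573 + (0.953573 − 1.089062)/3 = 0.908410
T(2,1) = 0.933579 + (0.933579 − 0.953573)/3 = 0.926914
T(3,1) = 0.930064 + (0.930064 − 0.933579)/3 = 0.928892
T(2,2) = 0.926914 + (0.926914 − 0.908410)/15 = 0.928148
T(3,2) = 0.928892 + (0.928892 − 0.926914)/15 = 0.929024
T(3,3) = 0.929024 + (0.929024 − 0.928148)/63 = 0.929038

0.9290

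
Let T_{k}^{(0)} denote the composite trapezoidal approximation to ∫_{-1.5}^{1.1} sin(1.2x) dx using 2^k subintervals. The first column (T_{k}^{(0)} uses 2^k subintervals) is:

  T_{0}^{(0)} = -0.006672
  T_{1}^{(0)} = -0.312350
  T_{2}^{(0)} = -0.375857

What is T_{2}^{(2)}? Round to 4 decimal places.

T_{1}^{(1)} = -0.312350 + (-0.312350 − (-0.006672))/3 = -0.414243
T_{2}^{(1)} = -0.375857 + (-0.375857 − (-0.312350))/3 = -0.397026
T_{2}^{(2)} = -0.397026 + (-0.397026 − (-0.414243))/15 = -0.395878

-0.3959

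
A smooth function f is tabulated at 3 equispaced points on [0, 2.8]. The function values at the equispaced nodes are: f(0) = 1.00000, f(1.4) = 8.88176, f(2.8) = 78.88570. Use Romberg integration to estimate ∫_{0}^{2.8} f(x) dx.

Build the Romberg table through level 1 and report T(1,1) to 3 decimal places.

T(0,0) (trapezoid, 1 panel, h=2.8000): 111.83998
T(1,0) (trapezoid, 2 panels, h=1.4000): 68.35445
T(1,1) = 68.35445 + (68.35445 − 111.83998)/3 = 53.85927

53.859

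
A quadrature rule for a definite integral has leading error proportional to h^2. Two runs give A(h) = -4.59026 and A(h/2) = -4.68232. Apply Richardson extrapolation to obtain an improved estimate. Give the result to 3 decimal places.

-4.713

Extrapolated value = (4·A(h/2) − A(h)) / (4 − 1)
= (4·(-4.68232) − (-4.59026)) / 3
= -14.13902 / 3 = -4.71301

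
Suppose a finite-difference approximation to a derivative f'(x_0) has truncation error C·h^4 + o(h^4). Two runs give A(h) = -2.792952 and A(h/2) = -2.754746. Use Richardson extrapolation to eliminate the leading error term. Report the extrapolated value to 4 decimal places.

-2.7522

Extrapolated value = (16·A(h/2) − A(h)) / (16 − 1)
= (16·(-2.754746) − (-2.792952)) / 15
= -41.282984 / 15 = -2.752199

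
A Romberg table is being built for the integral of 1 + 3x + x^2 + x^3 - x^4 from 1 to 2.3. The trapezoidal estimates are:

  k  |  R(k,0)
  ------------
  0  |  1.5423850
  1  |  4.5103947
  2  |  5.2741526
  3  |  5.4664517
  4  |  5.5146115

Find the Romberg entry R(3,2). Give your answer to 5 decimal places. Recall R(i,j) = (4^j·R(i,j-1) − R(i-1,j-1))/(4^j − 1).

5.53067

Richardson extrapolation on the trapezoidal column (denominator 4−1=3):
R(2,1) = 5.2741526 + (5.2741526 − 4.5103947)/3 = 5.5287386
R(3,1) = (4·5.4664517 − 5.2741526) / 3 = 5.5305514
R(3,2) = 5.5305514 + (5.5305514 − 5.5287386)/15 = 5.5306723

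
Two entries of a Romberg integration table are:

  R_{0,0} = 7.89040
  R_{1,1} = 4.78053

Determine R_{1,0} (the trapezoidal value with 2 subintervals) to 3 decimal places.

5.558

From R_{1,1} = (4·R_{1,0} − R_{0,0})/3, solve for R_{1,0}:
4·R_{1,0} = 3·4.78053 + 7.89040 = 22.23199
R_{1,0} = 5.55800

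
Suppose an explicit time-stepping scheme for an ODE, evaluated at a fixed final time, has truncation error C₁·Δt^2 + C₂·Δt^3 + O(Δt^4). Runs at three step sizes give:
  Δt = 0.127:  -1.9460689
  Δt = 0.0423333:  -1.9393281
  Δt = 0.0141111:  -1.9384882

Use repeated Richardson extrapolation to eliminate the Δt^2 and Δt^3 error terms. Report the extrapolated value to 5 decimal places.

-1.93838

First eliminate the Δt^2 term (factor 3^2 = 9):
  B₁ = (9·(-1.9393281) − (-1.9460689))/8 = -1.9384855
  B₂ = (9·(-1.9384882) − (-1.9393281))/8 = -1.9383832
Then eliminate the Δt^3 term (factor 3^3 = 27):
  (27·(-1.9383832) − (-1.9384855))/26 = -1.9383793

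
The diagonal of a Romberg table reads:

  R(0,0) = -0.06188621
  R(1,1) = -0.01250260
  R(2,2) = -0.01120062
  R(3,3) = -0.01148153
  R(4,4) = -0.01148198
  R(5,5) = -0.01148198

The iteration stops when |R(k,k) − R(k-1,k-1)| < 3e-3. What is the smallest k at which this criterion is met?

|R(1,1) − R(0,0)| = 0.04938361 ≥ 3e-3
|R(2,2) − R(1,1)| = 0.00130198 < 3e-3

k = 2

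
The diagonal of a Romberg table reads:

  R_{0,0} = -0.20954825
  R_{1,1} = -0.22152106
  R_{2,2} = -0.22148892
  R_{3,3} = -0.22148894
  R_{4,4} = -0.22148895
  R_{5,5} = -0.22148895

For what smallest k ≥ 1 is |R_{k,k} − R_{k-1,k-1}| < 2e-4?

k = 2

|R_{1,1} − R_{0,0}| = 0.01197281 ≥ 2e-4
|R_{2,2} − R_{1,1}| = 0.00003214 < 2e-4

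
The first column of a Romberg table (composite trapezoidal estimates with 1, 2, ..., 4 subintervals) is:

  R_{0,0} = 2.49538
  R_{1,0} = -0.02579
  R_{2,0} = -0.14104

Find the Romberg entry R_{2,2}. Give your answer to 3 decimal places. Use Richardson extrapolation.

R_{1,1} = -0.02579 + (-0.02579 − 2.49538)/3 = -0.86618
R_{2,1} = (4·(-0.14104) − (-0.02579)) / 3 = -0.17946
R_{2,2} = (16·(-0.17946) − (-0.86618)) / 15 = -0.13368

-0.134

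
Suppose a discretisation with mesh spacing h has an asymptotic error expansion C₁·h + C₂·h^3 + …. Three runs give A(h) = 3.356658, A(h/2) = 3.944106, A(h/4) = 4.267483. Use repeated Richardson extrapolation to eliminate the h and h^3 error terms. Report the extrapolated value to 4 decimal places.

4.5993

First eliminate the h term (factor 2^1 = 2):
  B₁ = (2·3.944106 − 3.356658)/1 = 4.531554
  B₂ = (2·4.267483 − 3.944106)/1 = 4.590860
Then eliminate the h^3 term (factor 2^3 = 8):
  (8·4.590860 − 4.531554)/7 = 4.599332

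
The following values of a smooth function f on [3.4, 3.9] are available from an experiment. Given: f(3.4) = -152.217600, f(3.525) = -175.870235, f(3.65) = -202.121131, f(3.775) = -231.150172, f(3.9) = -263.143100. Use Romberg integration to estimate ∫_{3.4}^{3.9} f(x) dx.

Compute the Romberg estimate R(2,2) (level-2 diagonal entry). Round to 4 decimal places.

R(0,0) (trapezoid, 1 panel, h=0.5000): -103.840175
R(1,0) (trapezoid, 2 panels, h=0.2500): -102.450370
R(2,0) (trapezoid, 4 panels, h=0.1250): -102.102736
R(1,1) = -102.450370 + (-102.450370 − (-103.840175))/3 = -101.987102
R(2,1) = -102.102736 + (-102.102736 − (-102.450370))/3 = -101.986858
R(2,2) = -101.986858 + (-101.986858 − (-101.987102))/15 = -101.986842

-101.9868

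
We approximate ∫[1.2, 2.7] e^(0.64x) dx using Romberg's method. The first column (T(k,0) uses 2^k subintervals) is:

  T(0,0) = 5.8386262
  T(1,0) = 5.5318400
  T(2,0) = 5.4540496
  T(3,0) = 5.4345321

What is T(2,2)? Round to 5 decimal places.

Richardson extrapolation on the trapezoidal column (denominator 4−1=3):
T(1,1) = 5.5318400 + (5.5318400 − 5.8386262)/3 = 5.4295779
T(2,1) = 5.4540496 + (5.4540496 − 5.5318400)/3 = 5.4281195
T(2,2) = (16·5.4281195 − 5.4295779) / 15 = 5.4280223

5.42802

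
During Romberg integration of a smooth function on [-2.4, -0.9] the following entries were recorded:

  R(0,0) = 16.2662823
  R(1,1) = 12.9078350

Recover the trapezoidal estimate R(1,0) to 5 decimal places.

13.74745

From R(1,1) = (4·R(1,0) − R(0,0))/3, solve for R(1,0):
4·R(1,0) = 3·12.9078350 + 16.2662823 = 54.9897873
R(1,0) = 13.7474468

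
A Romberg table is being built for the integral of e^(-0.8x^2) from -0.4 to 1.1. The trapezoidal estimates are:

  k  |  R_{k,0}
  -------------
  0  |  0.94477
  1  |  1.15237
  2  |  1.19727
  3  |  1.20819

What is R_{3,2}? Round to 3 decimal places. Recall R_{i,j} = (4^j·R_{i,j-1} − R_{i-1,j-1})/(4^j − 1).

1.212

Richardson extrapolation on the trapezoidal column (denominator 4−1=3):
R_{2,1} = (4·1.19727 − 1.15237) / 3 = 1.21224
R_{3,1} = (4·1.20819 − 1.19727) / 3 = 1.21183
R_{3,2} = (16·1.21183 − 1.21224) / 15 = 1.21180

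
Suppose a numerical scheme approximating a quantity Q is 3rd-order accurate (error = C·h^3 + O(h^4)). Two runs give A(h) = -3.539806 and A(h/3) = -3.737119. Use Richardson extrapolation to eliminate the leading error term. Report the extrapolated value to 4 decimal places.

The leading error scales as h^3; refining by a factor of 3 reduces it by 3^3 = 27.
Extrapolated value = (27·A(h/3) − A(h)) / (27 − 1)
= (27·(-3.737119) − (-3.539806)) / 26
= -97.362407 / 26 = -3.744708

-3.7447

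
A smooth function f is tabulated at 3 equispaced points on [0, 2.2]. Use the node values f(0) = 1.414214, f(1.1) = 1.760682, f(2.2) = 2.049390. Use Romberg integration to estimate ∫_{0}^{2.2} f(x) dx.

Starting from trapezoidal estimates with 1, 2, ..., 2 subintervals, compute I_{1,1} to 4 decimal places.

I_{0,0} (trapezoid, 1 panel, h=2.2000): 3.809964
I_{1,0} (trapezoid, 2 panels, h=1.1000): 3.841732
I_{1,1} = 3.841732 + (3.841732 − 3.809964)/3 = 3.852321

3.8523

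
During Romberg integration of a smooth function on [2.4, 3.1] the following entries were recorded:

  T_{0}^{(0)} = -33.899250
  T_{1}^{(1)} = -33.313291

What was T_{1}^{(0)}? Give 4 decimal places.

From T_{1}^{(1)} = (4·T_{1}^{(0)} − T_{0}^{(0)})/3, solve for T_{1}^{(0)}:
4·T_{1}^{(0)} = 3·(-33.313291) + (-33.899250) = -133.839123
T_{1}^{(0)} = -33.459781

-33.4598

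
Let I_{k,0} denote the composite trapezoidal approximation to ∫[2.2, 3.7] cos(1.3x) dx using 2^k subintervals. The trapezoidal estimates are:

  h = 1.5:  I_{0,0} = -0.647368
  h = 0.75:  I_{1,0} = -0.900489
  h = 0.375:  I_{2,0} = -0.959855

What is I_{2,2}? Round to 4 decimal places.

I_{1,1} = -0.900489 + (-0.900489 − (-0.647368))/3 = -0.984863
I_{2,1} = (4·(-0.959855) − (-0.900489)) / 3 = -0.979644
I_{2,2} = -0.979644 + (-0.979644 − (-0.984863))/15 = -0.979296

-0.9793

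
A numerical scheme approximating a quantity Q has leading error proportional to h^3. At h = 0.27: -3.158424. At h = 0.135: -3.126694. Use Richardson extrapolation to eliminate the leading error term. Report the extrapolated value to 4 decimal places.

-3.1222

Extrapolated value = (8·A(h/2) − A(h)) / (8 − 1)
= (8·(-3.126694) − (-3.158424)) / 7
= -21.855128 / 7 = -3.122161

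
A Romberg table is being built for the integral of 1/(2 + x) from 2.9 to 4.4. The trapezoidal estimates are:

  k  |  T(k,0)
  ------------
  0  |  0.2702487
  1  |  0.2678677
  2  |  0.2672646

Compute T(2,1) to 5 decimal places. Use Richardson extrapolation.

0.26706

T(2,1) = 0.2672646 + (0.2672646 − 0.2678677)/3 = 0.2670636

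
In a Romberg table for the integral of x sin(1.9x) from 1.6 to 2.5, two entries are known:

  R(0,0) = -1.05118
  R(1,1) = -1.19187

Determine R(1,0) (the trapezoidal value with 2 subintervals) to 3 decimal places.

From R(1,1) = (4·R(1,0) − R(0,0))/3, solve for R(1,0):
4·R(1,0) = 3·(-1.19187) + (-1.05118) = -4.62679
R(1,0) = -1.15670

-1.157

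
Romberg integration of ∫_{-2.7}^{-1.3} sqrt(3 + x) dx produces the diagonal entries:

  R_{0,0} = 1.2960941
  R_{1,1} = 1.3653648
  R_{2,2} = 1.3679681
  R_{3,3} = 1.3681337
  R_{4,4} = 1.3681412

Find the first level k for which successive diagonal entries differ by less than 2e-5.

|R_{1,1} − R_{0,0}| = 0.0692707 ≥ 2e-5
|R_{2,2} − R_{1,1}| = 0.0026033 ≥ 2e-5
|R_{3,3} − R_{2,2}| = 0.0001656 ≥ 2e-5
|R_{4,4} − R_{3,3}| = 0.0000075 < 2e-5

k = 4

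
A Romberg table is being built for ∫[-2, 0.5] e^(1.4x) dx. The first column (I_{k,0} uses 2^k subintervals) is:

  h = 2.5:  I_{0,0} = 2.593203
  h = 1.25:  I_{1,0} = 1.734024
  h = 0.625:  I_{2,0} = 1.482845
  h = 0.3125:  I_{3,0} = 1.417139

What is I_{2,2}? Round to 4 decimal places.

I_{1,1} = (4·1.734024 − 2.593203) / 3 = 1.447631
I_{2,1} = (4·1.482845 − 1.734024) / 3 = 1.399119
I_{2,2} = (16·1.399119 − 1.447631) / 15 = 1.395885

1.3959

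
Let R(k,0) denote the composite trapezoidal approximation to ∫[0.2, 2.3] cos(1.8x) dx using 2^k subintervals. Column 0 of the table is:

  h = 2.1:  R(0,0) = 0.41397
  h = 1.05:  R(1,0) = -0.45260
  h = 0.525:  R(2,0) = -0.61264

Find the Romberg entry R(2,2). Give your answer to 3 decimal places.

R(1,1) = -0.45260 + (-0.45260 − 0.41397)/3 = -0.74146
R(2,1) = -0.61264 + (-0.61264 − (-0.45260))/3 = -0.66599
R(2,2) = (16·(-0.66599) − (-0.74146)) / 15 = -0.66096

-0.661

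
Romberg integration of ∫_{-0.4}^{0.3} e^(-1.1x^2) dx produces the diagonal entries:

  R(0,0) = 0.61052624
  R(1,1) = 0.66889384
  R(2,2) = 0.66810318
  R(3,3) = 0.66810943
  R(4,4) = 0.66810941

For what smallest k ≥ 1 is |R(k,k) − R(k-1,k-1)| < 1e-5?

k = 3

|R(1,1) − R(0,0)| = 0.05836760 ≥ 1e-5
|R(2,2) − R(1,1)| = 0.00079066 ≥ 1e-5
|R(3,3) − R(2,2)| = 0.00000625 < 1e-5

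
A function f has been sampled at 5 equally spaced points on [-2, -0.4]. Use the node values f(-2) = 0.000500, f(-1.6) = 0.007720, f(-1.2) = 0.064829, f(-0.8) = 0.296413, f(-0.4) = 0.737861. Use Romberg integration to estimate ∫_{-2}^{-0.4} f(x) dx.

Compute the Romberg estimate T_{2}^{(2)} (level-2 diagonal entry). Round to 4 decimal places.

T_{0}^{(0)} (trapezoid, 1 panel, h=1.6000): 0.590689
T_{1}^{(0)} (trapezoid, 2 panels, h=0.8000): 0.347208
T_{2}^{(0)} (trapezoid, 4 panels, h=0.4000): 0.295257
T_{1}^{(1)} = 0.347208 + (0.347208 − 0.590689)/3 = 0.266048
T_{2}^{(1)} = 0.295257 + (0.295257 − 0.347208)/3 = 0.277940
T_{2}^{(2)} = 0.277940 + (0.277940 − 0.266048)/15 = 0.278733

0.2787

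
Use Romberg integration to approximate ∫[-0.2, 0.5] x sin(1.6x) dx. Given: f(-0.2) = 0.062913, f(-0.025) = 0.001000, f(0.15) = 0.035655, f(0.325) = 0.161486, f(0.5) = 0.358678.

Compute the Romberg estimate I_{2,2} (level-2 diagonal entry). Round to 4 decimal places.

0.0667

I_{0,0} (trapezoid, 1 panel, h=0.7000): 0.147557
I_{1,0} (trapezoid, 2 panels, h=0.3500): 0.086258
I_{2,0} (trapezoid, 4 panels, h=0.1750): 0.071564
I_{1,1} = 0.086258 + (0.086258 − 0.147557)/3 = 0.065825
I_{2,1} = 0.071564 + (0.071564 − 0.086258)/3 = 0.066666
I_{2,2} = 0.066666 + (0.066666 − 0.065825)/15 = 0.066722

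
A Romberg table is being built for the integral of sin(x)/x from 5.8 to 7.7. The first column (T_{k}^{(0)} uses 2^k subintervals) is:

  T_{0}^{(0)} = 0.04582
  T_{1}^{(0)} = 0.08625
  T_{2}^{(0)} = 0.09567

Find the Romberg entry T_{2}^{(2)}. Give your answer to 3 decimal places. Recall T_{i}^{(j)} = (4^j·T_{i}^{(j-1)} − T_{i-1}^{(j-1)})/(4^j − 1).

Richardson extrapolation on the trapezoidal column (denominator 4−1=3):
T_{1}^{(1)} = (4·0.08625 − 0.04582) / 3 = 0.09973
T_{2}^{(1)} = (4·0.09567 − 0.08625) / 3 = 0.09881
T_{2}^{(2)} = 0.09881 + (0.09881 − 0.09973)/15 = 0.09875

0.099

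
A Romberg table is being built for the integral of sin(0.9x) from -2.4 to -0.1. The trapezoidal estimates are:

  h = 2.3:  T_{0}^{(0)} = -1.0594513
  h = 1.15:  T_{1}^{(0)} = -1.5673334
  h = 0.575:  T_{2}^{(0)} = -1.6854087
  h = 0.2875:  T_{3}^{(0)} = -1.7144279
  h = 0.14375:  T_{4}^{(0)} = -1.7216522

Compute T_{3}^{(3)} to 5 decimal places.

Richardson extrapolation on the trapezoidal column (denominator 4−1=3):
T_{1}^{(1)} = (4·(-1.5673334) − (-1.0594513)) / 3 = -1.7366274
T_{2}^{(1)} = -1.6854087 + (-1.6854087 − (-1.5673334))/3 = -1.7247671
T_{3}^{(1)} = -1.7144279 + (-1.7144279 − (-1.6854087))/3 = -1.7241010
T_{2}^{(2)} = (16·(-1.7247671) − (-1.7366274)) / 15 = -1.7239764
T_{3}^{(2)} = -1.7241010 + (-1.7241010 − (-1.7247671))/15 = -1.7240566
T_{3}^{(3)} = -1.7240566 + (-1.7240566 − (-1.7239764))/63 = -1.7240579

-1.72406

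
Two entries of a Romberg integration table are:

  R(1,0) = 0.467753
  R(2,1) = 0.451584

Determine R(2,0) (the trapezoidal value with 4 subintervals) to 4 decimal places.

0.4556

From R(2,1) = (4·R(2,0) − R(1,0))/3, solve for R(2,0):
4·R(2,0) = 3·0.451584 + 0.467753 = 1.822505
R(2,0) = 0.455626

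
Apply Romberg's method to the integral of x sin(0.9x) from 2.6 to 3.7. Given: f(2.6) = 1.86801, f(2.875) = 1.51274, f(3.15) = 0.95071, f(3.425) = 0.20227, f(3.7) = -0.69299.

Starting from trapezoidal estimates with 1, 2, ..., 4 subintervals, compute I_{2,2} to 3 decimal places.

I_{0,0} (trapezoid, 1 panel, h=1.1000): 0.64626
I_{1,0} (trapezoid, 2 panels, h=0.5500): 0.84602
I_{2,0} (trapezoid, 4 panels, h=0.2750): 0.89464
I_{1,1} = 0.84602 + (0.84602 − 0.64626)/3 = 0.91261
I_{2,1} = 0.89464 + (0.89464 − 0.84602)/3 = 0.91085
I_{2,2} = 0.91085 + (0.91085 − 0.91261)/15 = 0.91073

0.911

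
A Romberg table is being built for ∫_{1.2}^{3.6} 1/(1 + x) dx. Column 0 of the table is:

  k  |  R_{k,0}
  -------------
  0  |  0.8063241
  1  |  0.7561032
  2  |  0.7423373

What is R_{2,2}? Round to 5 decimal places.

0.73764

Richardson extrapolation on the trapezoidal column (denominator 4−1=3):
R_{1,1} = (4·0.7561032 − 0.8063241) / 3 = 0.7393629
R_{2,1} = (4·0.7423373 − 0.7561032) / 3 = 0.7377487
R_{2,2} = (16·0.7377487 − 0.7393629) / 15 = 0.7376411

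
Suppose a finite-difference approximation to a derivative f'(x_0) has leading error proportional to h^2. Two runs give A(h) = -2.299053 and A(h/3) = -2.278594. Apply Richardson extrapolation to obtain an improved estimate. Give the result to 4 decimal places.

The leading error scales as h^2; refining by a factor of 3 reduces it by 3^2 = 9.
Extrapolated value = (9·A(h/3) − A(h)) / (9 − 1)
= (9·(-2.278594) − (-2.299053)) / 8
= -18.208293 / 8 = -2.276037

-2.2760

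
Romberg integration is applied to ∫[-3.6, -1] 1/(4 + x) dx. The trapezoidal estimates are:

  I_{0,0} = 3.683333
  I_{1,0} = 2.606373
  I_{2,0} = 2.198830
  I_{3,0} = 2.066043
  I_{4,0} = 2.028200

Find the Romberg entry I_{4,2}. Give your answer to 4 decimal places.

I_{3,1} = 2.066043 + (2.066043 − 2.198830)/3 = 2.021781
I_{4,1} = 2.028200 + (2.028200 − 2.066043)/3 = 2.015586
I_{4,2} = (16·2.015586 − 2.021781) / 15 = 2.015173

2.0152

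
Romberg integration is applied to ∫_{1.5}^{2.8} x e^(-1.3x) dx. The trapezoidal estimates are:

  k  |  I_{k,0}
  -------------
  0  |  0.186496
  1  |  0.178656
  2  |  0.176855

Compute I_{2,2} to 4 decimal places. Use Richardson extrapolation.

Richardson extrapolation on the trapezoidal column (denominator 4−1=3):
I_{1,1} = (4·0.178656 − 0.186496) / 3 = 0.176043
I_{2,1} = (4·0.176855 − 0.178656) / 3 = 0.176255
I_{2,2} = 0.176255 + (0.176255 − 0.176043)/15 = 0.176269

0.1763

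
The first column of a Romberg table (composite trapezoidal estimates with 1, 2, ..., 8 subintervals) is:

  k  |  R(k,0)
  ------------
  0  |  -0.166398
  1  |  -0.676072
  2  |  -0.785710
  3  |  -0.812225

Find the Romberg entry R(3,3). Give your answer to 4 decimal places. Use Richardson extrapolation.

-0.8210

R(1,1) = -0.676072 + (-0.676072 − (-0.166398))/3 = -0.845963
R(2,1) = (4·(-0.785710) − (-0.676072)) / 3 = -0.822256
R(3,1) = (4·(-0.812225) − (-0.785710)) / 3 = -0.821063
R(2,2) = -0.822256 + (-0.822256 − (-0.845963))/15 = -0.820676
R(3,2) = (16·(-0.821063) − (-0.822256)) / 15 = -0.820983
R(3,3) = (64·(-0.820983) − (-0.820676)) / 63 = -0.820988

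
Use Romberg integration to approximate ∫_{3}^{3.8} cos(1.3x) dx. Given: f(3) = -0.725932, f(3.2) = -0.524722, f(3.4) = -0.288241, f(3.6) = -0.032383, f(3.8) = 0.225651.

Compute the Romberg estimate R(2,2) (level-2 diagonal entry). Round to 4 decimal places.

R(0,0) (trapezoid, 1 panel, h=0.8000): -0.200112
R(1,0) (trapezoid, 2 panels, h=0.4000): -0.215353
R(2,0) (trapezoid, 4 panels, h=0.2000): -0.219097
R(1,1) = -0.215353 + (-0.215353 − (-0.200112))/3 = -0.220433
R(2,1) = -0.219097 + (-0.219097 − (-0.215353))/3 = -0.220345
R(2,2) = -0.220345 + (-0.220345 − (-0.220433))/15 = -0.220339

-0.2203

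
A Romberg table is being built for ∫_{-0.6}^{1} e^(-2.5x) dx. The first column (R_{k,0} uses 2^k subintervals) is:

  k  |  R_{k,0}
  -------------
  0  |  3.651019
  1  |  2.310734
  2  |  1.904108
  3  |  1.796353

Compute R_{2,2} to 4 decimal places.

1.7622

R_{1,1} = 2.310734 + (2.310734 − 3.651019)/3 = 1.863972
R_{2,1} = (4·1.904108 − 2.310734) / 3 = 1.768566
R_{2,2} = 1.768566 + (1.768566 − 1.863972)/15 = 1.762206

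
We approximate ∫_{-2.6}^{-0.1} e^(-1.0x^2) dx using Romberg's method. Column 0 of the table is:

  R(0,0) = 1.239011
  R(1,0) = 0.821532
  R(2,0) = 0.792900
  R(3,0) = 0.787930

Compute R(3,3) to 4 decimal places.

0.7864

R(1,1) = 0.821532 + (0.821532 − 1.239011)/3 = 0.682372
R(2,1) = (4·0.792900 − 0.821532) / 3 = 0.783356
R(3,1) = 0.787930 + (0.787930 − 0.792900)/3 = 0.786273
R(2,2) = (16·0.783356 − 0.682372) / 15 = 0.790088
R(3,2) = (16·0.786273 − 0.783356) / 15 = 0.786467
R(3,3) = 0.786467 + (0.786467 − 0.790088)/63 = 0.786410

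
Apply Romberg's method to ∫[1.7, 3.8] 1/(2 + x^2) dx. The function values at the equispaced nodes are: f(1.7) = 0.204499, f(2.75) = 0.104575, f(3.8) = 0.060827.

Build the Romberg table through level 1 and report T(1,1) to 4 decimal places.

T(0,0) (trapezoid, 1 panel, h=2.1000): 0.278592
T(1,0) (trapezoid, 2 panels, h=1.0500): 0.249100
T(1,1) = 0.249100 + (0.249100 − 0.278592)/3 = 0.239269

0.2393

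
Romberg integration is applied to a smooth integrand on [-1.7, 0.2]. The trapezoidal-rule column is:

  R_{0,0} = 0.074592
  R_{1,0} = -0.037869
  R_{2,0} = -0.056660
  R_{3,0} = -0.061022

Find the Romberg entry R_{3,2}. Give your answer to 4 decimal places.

-0.0624

Richardson extrapolation on the trapezoidal column (denominator 4−1=3):
R_{2,1} = -0.056660 + (-0.056660 − (-0.037869))/3 = -0.062924
R_{3,1} = -0.061022 + (-0.061022 − (-0.056660))/3 = -0.062476
R_{3,2} = -0.062476 + (-0.062476 − (-0.062924))/15 = -0.062446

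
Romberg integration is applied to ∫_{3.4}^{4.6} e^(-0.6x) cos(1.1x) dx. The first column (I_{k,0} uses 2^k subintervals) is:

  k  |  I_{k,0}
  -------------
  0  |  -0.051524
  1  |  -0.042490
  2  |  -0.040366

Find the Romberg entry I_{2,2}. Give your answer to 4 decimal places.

-0.0397

I_{1,1} = (4·(-0.042490) − (-0.051524)) / 3 = -0.039479
I_{2,1} = (4·(-0.040366) − (-0.042490)) / 3 = -0.039658
I_{2,2} = -0.039658 + (-0.039658 − (-0.039479))/15 = -0.039670
(Column j=1 coincides with Simpson's rule on the same nodes.)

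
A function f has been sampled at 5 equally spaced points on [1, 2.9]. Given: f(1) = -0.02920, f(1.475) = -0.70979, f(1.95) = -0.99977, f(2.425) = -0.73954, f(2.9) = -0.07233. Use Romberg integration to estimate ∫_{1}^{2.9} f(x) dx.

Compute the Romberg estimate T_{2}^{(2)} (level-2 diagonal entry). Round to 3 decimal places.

T_{0}^{(0)} (trapezoid, 1 panel, h=1.9000): -0.09645
T_{1}^{(0)} (trapezoid, 2 panels, h=0.9500): -0.99801
T_{2}^{(0)} (trapezoid, 4 panels, h=0.4750): -1.18744
T_{1}^{(1)} = -0.99801 + (-0.99801 − (-0.09645))/3 = -1.29853
T_{2}^{(1)} = -1.18744 + (-1.18744 − (-0.99801))/3 = -1.25058
T_{2}^{(2)} = -1.25058 + (-1.25058 − (-1.29853))/15 = -1.24738

-1.247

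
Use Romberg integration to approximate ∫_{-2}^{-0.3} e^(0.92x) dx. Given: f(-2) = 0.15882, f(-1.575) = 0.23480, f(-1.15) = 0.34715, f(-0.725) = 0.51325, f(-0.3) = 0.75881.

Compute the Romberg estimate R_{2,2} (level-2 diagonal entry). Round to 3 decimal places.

R_{0,0} (trapezoid, 1 panel, h=1.7000): 0.77999
R_{1,0} (trapezoid, 2 panels, h=0.8500): 0.68507
R_{2,0} (trapezoid, 4 panels, h=0.4250): 0.66046
R_{1,1} = 0.68507 + (0.68507 − 0.77999)/3 = 0.65343
R_{2,1} = 0.66046 + (0.66046 − 0.68507)/3 = 0.65226
R_{2,2} = 0.65226 + (0.65226 − 0.65343)/15 = 0.65218

0.652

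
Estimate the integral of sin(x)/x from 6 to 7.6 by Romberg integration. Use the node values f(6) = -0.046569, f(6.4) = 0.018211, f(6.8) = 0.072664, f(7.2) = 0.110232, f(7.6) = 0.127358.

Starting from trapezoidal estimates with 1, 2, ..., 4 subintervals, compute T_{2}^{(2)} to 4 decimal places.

0.0986

T_{0}^{(0)} (trapezoid, 1 panel, h=1.6000): 0.064631
T_{1}^{(0)} (trapezoid, 2 panels, h=0.8000): 0.090447
T_{2}^{(0)} (trapezoid, 4 panels, h=0.4000): 0.096601
T_{1}^{(1)} = 0.090447 + (0.090447 − 0.064631)/3 = 0.099052
T_{2}^{(1)} = 0.096601 + (0.096601 − 0.090447)/3 = 0.098652
T_{2}^{(2)} = 0.098652 + (0.098652 − 0.099052)/15 = 0.098625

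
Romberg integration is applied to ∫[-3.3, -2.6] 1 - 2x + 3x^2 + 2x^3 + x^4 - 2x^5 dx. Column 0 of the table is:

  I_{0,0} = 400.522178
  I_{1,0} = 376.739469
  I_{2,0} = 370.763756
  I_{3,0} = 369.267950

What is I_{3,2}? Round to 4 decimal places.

368.7692

Richardson extrapolation on the trapezoidal column (denominator 4−1=3):
I_{2,1} = (4·370.763756 − 376.739469) / 3 = 368.771852
I_{3,1} = (4·369.267950 − 370.763756) / 3 = 368.769348
I_{3,2} = 368.769348 + (368.769348 − 368.771852)/15 = 368.769181
(Column j=1 coincides with Simpson's rule on the same nodes.)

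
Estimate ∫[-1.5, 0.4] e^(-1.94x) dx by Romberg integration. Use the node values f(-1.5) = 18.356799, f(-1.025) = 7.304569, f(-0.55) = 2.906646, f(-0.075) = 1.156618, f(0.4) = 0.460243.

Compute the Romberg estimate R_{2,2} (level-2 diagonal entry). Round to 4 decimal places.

R_{0,0} (trapezoid, 1 panel, h=1.9000): 17.876190
R_{1,0} (trapezoid, 2 panels, h=0.9500): 11.699409
R_{2,0} (trapezoid, 4 panels, h=0.4750): 9.868768
R_{1,1} = 11.699409 + (11.699409 − 17.876190)/3 = 9.640482
R_{2,1} = 9.868768 + (9.868768 − 11.699409)/3 = 9.258554
R_{2,2} = 9.258554 + (9.258554 − 9.640482)/15 = 9.233092

9.2331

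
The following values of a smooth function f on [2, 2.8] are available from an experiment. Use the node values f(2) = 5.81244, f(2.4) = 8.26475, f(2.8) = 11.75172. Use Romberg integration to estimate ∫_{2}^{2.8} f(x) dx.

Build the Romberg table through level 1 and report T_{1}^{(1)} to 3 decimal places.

6.750

T_{0}^{(0)} (trapezoid, 1 panel, h=0.8000): 7.02566
T_{1}^{(0)} (trapezoid, 2 panels, h=0.4000): 6.81873
T_{1}^{(1)} = 6.81873 + (6.81873 − 7.02566)/3 = 6.74975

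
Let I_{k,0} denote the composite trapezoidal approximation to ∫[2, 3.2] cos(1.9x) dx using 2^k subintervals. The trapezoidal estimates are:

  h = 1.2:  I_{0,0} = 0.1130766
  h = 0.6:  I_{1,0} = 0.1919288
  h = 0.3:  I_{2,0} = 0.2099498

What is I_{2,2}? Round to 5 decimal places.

0.21581

Richardson extrapolation on the trapezoidal column (denominator 4−1=3):
I_{1,1} = (4·0.1919288 − 0.1130766) / 3 = 0.2182129
I_{2,1} = (4·0.2099498 − 0.1919288) / 3 = 0.2159568
I_{2,2} = 0.2159568 + (0.2159568 − 0.2182129)/15 = 0.2158064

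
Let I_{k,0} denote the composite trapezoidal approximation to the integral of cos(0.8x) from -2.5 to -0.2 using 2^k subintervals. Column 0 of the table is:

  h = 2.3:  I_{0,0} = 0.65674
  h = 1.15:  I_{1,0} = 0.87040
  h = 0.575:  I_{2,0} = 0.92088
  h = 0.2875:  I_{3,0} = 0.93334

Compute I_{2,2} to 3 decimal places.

0.937

Richardson extrapolation on the trapezoidal column (denominator 4−1=3):
I_{1,1} = (4·0.87040 − 0.65674) / 3 = 0.94162
I_{2,1} = (4·0.92088 − 0.87040) / 3 = 0.93771
I_{2,2} = 0.93771 + (0.93771 − 0.94162)/15 = 0.93745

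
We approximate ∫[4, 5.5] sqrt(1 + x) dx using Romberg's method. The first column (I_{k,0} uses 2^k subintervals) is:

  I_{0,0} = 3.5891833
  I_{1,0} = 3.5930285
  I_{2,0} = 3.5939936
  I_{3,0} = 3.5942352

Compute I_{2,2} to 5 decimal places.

3.59432

Richardson extrapolation on the trapezoidal column (denominator 4−1=3):
I_{1,1} = 3.5930285 + (3.5930285 − 3.5891833)/3 = 3.5943102
I_{2,1} = 3.5939936 + (3.5939936 − 3.5930285)/3 = 3.5943153
I_{2,2} = 3.5943153 + (3.5943153 − 3.5943102)/15 = 3.5943156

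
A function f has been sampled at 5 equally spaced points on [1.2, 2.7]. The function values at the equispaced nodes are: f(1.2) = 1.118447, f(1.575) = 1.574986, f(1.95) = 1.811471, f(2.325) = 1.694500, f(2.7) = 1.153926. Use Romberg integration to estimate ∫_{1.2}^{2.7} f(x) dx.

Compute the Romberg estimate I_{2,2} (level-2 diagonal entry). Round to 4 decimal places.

2.3711

I_{0,0} (trapezoid, 1 panel, h=1.5000): 1.704280
I_{1,0} (trapezoid, 2 panels, h=0.7500): 2.210743
I_{2,0} (trapezoid, 4 panels, h=0.3750): 2.331429
I_{1,1} = 2.210743 + (2.210743 − 1.704280)/3 = 2.379564
I_{2,1} = 2.331429 + (2.331429 − 2.210743)/3 = 2.371658
I_{2,2} = 2.371658 + (2.371658 − 2.379564)/15 = 2.371131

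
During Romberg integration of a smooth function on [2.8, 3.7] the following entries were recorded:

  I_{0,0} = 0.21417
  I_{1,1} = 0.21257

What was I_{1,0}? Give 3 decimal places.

From I_{1,1} = (4·I_{1,0} − I_{0,0})/3, solve for I_{1,0}:
4·I_{1,0} = 3·0.21257 + 0.21417 = 0.85188
I_{1,0} = 0.21297

0.213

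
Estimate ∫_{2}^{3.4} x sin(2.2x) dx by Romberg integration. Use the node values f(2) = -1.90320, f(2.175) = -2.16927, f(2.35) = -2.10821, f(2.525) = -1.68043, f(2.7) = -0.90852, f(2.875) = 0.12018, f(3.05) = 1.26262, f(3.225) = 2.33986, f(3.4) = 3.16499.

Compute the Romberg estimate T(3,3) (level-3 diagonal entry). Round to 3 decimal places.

-0.455

T(0,0) (trapezoid, 1 panel, h=1.4000): 0.88325
T(1,0) (trapezoid, 2 panels, h=0.7000): -0.19434
T(2,0) (trapezoid, 4 panels, h=0.3500): -0.39313
T(3,0) (trapezoid, 8 panels, h=0.1750): -0.43975
T(1,1) = -0.19434 + (-0.19434 − 0.88325)/3 = -0.55354
T(2,1) = -0.39313 + (-0.39313 − (-0.19434))/3 = -0.45939
T(3,1) = -0.43975 + (-0.43975 − (-0.39313))/3 = -0.45529
T(2,2) = -0.45939 + (-0.45939 − (-0.55354))/15 = -0.45311
T(3,2) = -0.45529 + (-0.45529 − (-0.45939))/15 = -0.45502
T(3,3) = -0.45502 + (-0.45502 − (-0.45311))/63 = -0.45505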